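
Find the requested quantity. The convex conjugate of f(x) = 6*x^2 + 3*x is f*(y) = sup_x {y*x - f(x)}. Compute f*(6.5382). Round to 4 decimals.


f*(y) = sup_x {y*x - a*x^2 - b*x} = sup_x {(y-b)*x - a*x^2}
FOC: (y - b) - 2a*x = 0 => x* = (y - b)/(2a)
x* = (6.5382 - 3)/(2*6) = 0.2949
f*(6.5382) = (y-b)^2/(4a) = (6.5382 - 3)^2/(4*6)
= 12.5189/24 = 0.5216


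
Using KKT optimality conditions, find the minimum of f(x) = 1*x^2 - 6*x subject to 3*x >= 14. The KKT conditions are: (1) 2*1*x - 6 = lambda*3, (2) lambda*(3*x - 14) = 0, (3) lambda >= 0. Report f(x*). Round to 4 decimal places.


Step 1: Try lambda = 0 (constraint inactive).
x_unc = 6/(2*1) = 3.0
Check: 3*3.0 = 9.0 < 14 -- violated!
Step 2: Constraint must be active: 3*x = 14
x* = 14/3 = 4.6667 (rounded; the exact value 14/3 is used below)
lambda = (2*1*(14/3) - 6)/3 = 1.1111
Step 3: Compute optimal value.
f(x*) = 1*(14/3)^2 - 6*(14/3) = -6.2222


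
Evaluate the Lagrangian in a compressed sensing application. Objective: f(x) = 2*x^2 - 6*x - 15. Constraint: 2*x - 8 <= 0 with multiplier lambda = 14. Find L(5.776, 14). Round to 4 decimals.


Step 1: Evaluate f(x).
f(5.776) = 2*5.776^2 - 6*5.776 - 15 = 17.0684
Step 2: Evaluate g(x).
g(5.776) = 2*5.776 - 8 = 3.552
Step 3: Compute Lagrangian.
L = 17.0684 + 14*3.552 = 66.7964


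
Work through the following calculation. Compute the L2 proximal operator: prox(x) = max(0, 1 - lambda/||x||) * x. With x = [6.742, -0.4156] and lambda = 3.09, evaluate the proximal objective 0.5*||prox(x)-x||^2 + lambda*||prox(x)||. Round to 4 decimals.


Step 1: Compute ||x||.
||x|| = 6.7548
Step 2: Compute scaling factor.
scale = max(0, 1 - 3.09/6.7548) = 0.5425
Step 3: prox(x) = [3.6579, -0.2255]
||prox(x)|| = 3.6648
Step 4: Proximal objective.
0.5*||prox-x||^2 = 4.7741
lambda*||prox|| = 11.3242
Total = 16.0983


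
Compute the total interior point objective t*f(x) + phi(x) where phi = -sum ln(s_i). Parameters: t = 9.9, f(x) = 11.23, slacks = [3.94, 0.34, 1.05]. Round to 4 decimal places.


Step 1: Compute log-barrier.
ln values: [1.3712, -1.0788, 0.0488]
phi = -(1.3712 - 1.0788 + 0.0488) = -0.3412
Step 2: Compute augmented objective.
t*f(x) = 9.9*11.23 = 111.177
Total = 111.177 - 0.3412 = 110.8358


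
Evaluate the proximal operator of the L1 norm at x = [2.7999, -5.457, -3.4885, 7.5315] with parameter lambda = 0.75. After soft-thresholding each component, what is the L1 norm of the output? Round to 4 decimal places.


Soft-thresholding with lambda = 0.75:
prox(2.7999) = sign(2.7999)*max(|2.7999| - 0.75, 0) = 2.0499
prox(-5.457) = sign(-5.457)*max(|-5.457| - 0.75, 0) = -4.707
prox(-3.4885) = sign(-3.4885)*max(|-3.4885| - 0.75, 0) = -2.7385
prox(7.5315) = sign(7.5315)*max(|7.5315| - 0.75, 0) = 6.7815
prox(x) = [2.0499, -4.707, -2.7385, 6.7815]
||prox(x)||_1 = 2.0499 + 4.707 + 2.7385 + 6.7815 = 16.2769


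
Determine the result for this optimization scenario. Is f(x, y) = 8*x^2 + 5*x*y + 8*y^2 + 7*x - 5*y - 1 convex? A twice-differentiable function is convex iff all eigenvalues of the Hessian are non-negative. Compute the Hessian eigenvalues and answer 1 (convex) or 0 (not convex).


The Hessian of f(x,y) = 8*x^2 + 5*x*y + 8*y^2 + 7*x - 5*y - 1 is:
H = [[16, 5], [5, 16]]
Trace = 16 + 16 = 32
Determinant = 16*16 - (5)^2 = 231
Discriminant = (32)^2 - 4*231 = 100.0
Eigenvalues: lambda_1 = 11.0, lambda_2 = 21.0
The function is convex.

1


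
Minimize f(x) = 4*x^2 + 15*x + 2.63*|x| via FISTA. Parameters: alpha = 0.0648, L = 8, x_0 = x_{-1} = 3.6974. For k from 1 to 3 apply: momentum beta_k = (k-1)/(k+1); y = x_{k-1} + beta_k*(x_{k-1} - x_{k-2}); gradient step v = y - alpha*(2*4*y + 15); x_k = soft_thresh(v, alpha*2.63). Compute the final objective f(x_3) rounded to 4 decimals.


FISTA on f(x) = 4*x^2 + 15*x + 2.63*|x|
L = 8, alpha = 0.0648
Iteration 1: beta = 0.0, y = 3.6974 + 0.0*(3.6974 - 3.6974) = 3.6974
  grad(y) = 44.5792, v = y - alpha*grad = 0.8087
  prox(v) = soft_thresh(0.8087, 0.1704) = 0.6382
Iteration 2: beta = 0.3333, y = 0.6382 + 0.3333*(0.6382 - 3.6974) = -0.3815
  grad(y) = 11.9482, v = y - alpha*grad = -1.1557
  prox(v) = soft_thresh(-1.1557, 0.1704) = -0.9853
Iteration 3: beta = 0.5, y = -0.9853 + 0.5*(-0.9853 - 0.6382) = -1.7971
  grad(y) = 0.6235, v = y - alpha*grad = -1.8375
  prox(v) = soft_thresh(-1.8375, 0.1704) = -1.667
f(x_3) = 4*(-1.667)^2 + 15*(-1.667) + 2.63*|-1.667| = -9.5052


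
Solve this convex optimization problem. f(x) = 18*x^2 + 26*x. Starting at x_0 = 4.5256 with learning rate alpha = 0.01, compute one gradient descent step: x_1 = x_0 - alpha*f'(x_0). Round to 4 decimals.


We compute the gradient at x_0 and apply the update.
f'(x) = 36*x + 26
f'(4.5256) = 36*4.5256 + 26 = 188.9216
x_1 = 4.5256 - 0.01*188.9216 = 2.6364


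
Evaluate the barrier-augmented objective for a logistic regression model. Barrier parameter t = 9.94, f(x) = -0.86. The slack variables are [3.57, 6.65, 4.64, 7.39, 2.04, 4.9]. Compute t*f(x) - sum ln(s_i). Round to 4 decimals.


Step 1: Compute log-barrier.
ln values: [1.2726, 1.8946, 1.5347, 2.0001, 0.7129, 1.5892]
phi = -(1.2726 + 1.8946 + 1.5347 + 2.0001 + 0.7129 + 1.5892) = -9.0042
Step 2: Compute augmented objective.
t*f(x) = 9.94*-0.86 = -8.5484
Total = -8.5484 - 9.0042 = -17.5526


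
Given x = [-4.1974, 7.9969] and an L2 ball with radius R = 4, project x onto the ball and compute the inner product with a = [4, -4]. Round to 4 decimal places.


Step 1: Compute ||x|| (intermediates to 6 decimals).
||x|| = sqrt((-4.1974)^2 + 7.9969^2) = 9.031532
Step 2: Project.
Since ||x|| > R, scale = R/||x|| = 4/9.031532 = 0.442893, proj(x) = scale * x
proj(x) = [-1.858999, 3.541771]
Step 3: Dot product.
a^T * proj(x) = 4*(-1.858999) - 4*3.541771 = -21.6031


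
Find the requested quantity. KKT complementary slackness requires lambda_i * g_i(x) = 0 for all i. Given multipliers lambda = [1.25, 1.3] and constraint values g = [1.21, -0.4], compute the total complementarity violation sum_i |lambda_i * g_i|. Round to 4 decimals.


KKT complementary slackness check:
lambda_1 * g_1 = 1.25 * 1.21 = 1.5125
lambda_2 * g_2 = 1.3 * -0.4 = -0.52
Total violation = 1.5125 + 0.52 = 2.0325


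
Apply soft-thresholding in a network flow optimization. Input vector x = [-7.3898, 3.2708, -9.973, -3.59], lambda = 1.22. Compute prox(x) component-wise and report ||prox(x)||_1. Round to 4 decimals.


Soft-thresholding with lambda = 1.22:
prox(-7.3898) = sign(-7.3898)*max(|-7.3898| - 1.22, 0) = -6.1698
prox(3.2708) = sign(3.2708)*max(|3.2708| - 1.22, 0) = 2.0508
prox(-9.973) = sign(-9.973)*max(|-9.973| - 1.22, 0) = -8.753
prox(-3.59) = sign(-3.59)*max(|-3.59| - 1.22, 0) = -2.37
prox(x) = [-6.1698, 2.0508, -8.753, -2.37]
||prox(x)||_1 = 6.1698 + 2.0508 + 8.753 + 2.37 = 19.3436


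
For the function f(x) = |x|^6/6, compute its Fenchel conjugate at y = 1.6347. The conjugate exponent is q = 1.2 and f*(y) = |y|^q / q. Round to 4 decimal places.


The conjugate exponent q satisfies 1/p + 1/q = 1.
p = 6, so q = 6/(6 - 1) = 1.2
|y|^q = 1.6347^1.2 = 1.8035
f*(1.6347) = 1.8035 / 1.2 = 1.5029


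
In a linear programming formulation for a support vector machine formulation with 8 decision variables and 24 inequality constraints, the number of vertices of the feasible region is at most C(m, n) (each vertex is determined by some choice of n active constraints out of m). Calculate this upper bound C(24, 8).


Each vertex corresponds to some choice of n active constraints out of m, so the number of vertices is at most C(m, n) = m! / (n!(m-n)!).
m = 24, n = 8
Numerator: 24 * 23 * 22 * 21 * 20 * 19 * 18 * 17
Denominator: 8! = 40320
C(24, 8) = 735471


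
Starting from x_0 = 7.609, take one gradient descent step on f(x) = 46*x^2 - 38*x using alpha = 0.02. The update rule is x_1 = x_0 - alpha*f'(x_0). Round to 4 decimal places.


We compute the gradient at x_0 and apply the update.
f'(x) = 92*x - 38
f'(7.609) = 92*7.609 - 38 = 662.028
x_1 = 7.609 - 0.02*662.028 = -5.6316


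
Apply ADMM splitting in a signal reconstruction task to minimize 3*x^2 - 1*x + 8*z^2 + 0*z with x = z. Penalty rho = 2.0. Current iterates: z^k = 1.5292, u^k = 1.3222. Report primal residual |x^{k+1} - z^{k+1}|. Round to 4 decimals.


ADMM iteration with rho = 2.0, z^k = 1.5292, u^k = 1.3222
Step 1: x-update.
Minimize 3*x^2 - 1*x + (2.0/2)*(x - 1.5292 + 1.3222)^2
FOC: (2*3 + 2.0)*x = 1 + 2.0*(1.5292 - 1.3222)
x^{k+1} = 0.1768
Step 2: z-update.
Minimize 8*z^2 + 0*z + (2.0/2)*(0.1768 - z + 1.3222)^2
FOC: (2*8 + 2.0)*z = 0 + 2.0*(0.1768 + 1.3222)
z^{k+1} = 0.1666
Step 3: u-update.
u^{k+1} = 1.3222 + 0.1768 - 0.1666 = 1.3324
Step 4: Primal residual = |0.1768 - 0.1666| = 0.0102


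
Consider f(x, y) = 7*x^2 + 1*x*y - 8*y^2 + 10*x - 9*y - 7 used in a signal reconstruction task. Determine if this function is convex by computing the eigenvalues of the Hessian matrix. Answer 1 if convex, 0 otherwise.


The Hessian of f(x,y) = 7*x^2 + 1*x*y - 8*y^2 + 10*x - 9*y - 7 is:
H = [[14, 1], [1, -16]]
Trace = 14 - 16 = -2
Determinant = 14*-16 - (1)^2 = -225
Discriminant = (-2)^2 - 4*-225 = 904.0
Eigenvalues: lambda_1 = -16.0333, lambda_2 = 14.0333
The function is not convex.

0


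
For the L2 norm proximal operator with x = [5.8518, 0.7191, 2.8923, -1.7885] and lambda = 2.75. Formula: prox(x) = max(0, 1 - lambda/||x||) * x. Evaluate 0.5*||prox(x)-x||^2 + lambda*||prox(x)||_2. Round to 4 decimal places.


Step 1: Compute ||x||.
||x|| = 6.8062
Step 2: Compute scaling factor.
scale = max(0, 1 - 2.75/6.8062) = 0.596
Step 3: prox(x) = [3.4874, 0.4286, 1.7237, -1.0659]
||prox(x)|| = 4.0562
Step 4: Proximal objective.
0.5*||prox-x||^2 = 3.7813
lambda*||prox|| = 11.1546
Total = 14.9359


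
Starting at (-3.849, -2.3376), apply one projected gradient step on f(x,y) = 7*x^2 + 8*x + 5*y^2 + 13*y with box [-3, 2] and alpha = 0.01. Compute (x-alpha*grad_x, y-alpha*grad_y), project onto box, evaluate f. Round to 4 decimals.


Step 1: Compute gradient at (-3.849, -2.3376).
grad_x = 2*7*-3.849 + 8 = -45.886
grad_y = 2*5*-2.3376 + 13 = -10.376
Step 2: Gradient step.
x_raw = -3.849 - 0.01*-45.886 = -3.3901
y_raw = -2.3376 - 0.01*-10.376 = -2.2338
Step 3: Project onto [-3, 2].
x_proj = clip(-3.3901) = -3.0
y_proj = clip(-2.2338) = -2.2338
Step 4: Evaluate f.
f(-3.0, -2.2338) = 34.9103


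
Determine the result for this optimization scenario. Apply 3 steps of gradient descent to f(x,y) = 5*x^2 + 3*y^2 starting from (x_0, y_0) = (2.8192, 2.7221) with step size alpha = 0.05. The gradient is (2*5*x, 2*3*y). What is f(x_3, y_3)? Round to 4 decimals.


Gradient descent on f(x,y) = 5*x^2 + 3*y^2.
Starting point: (2.8192, 2.7221), alpha = 0.05
Step 1: grad_x = 2*5*2.8192 = 28.192, grad_y = 2*3*2.7221 = 16.3326
  x_1 = 2.8192 - 0.05*28.192 = 1.4096
  y_1 = 2.7221 - 0.05*16.3326 = 1.9055
Step 2: grad_x = 2*5*1.4096 = 14.096, grad_y = 2*3*1.9055 = 11.4328
  x_2 = 1.4096 - 0.05*14.096 = 0.7048
  y_2 = 1.9055 - 0.05*11.4328 = 1.3338
Step 3: grad_x = 2*5*0.7048 = 7.048, grad_y = 2*3*1.3338 = 8.003
  x_3 = 0.7048 - 0.05*7.048 = 0.3524
  y_3 = 1.3338 - 0.05*8.003 = 0.9337
f(0.3524, 0.9337) = 5*0.3524^2 + 3*0.9337^2 = 3.2362


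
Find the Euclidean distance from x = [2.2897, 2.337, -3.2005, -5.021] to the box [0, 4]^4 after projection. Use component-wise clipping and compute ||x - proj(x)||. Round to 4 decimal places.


Project each component onto [0, 4].
clip(2.2897) = 2.2897, clip(2.337) = 2.337, clip(-3.2005) = 0.0, clip(-5.021) = 0.0
Projection = [2.2897, 2.337, 0.0, 0.0]
Squared diffs: [0.0, 0.0, 10.2432, 25.2104]
Distance = sqrt(35.4536) = 5.9543


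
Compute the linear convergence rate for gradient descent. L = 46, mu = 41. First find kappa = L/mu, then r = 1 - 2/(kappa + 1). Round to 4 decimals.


Step 1: Compute the condition number.
kappa = L/mu = 46/41 = 1.122
Step 2: Compute the convergence rate.
r = 1 - 2/(kappa + 1) = 1 - 2*mu/(L + mu) = (L - mu)/(L + mu) = 5/87 = 0.0575


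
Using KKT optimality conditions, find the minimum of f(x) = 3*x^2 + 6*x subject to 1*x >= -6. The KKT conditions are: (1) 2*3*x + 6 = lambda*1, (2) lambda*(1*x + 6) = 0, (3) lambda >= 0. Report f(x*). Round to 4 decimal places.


Step 1: Try lambda = 0 (constraint inactive).
Stationarity: 2*3*x + 6 = 0
x* = -6/(2*3) = -1.0
Check constraint: 1*-1.0 = -1.0 >= -6 -- satisfied.
Step 2: Compute optimal value.
f(x*) = 3*(-1.0)^2 + 6*(-1.0) = -3.0


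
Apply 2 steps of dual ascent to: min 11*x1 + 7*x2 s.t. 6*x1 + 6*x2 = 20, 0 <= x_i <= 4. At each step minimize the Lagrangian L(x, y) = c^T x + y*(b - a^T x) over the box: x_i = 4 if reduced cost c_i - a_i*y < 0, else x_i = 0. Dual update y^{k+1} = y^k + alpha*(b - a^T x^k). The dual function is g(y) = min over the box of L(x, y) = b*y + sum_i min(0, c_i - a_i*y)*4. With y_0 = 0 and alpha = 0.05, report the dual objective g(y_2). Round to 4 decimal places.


Dual ascent for LP: min 11*x1 + 7*x2, 6*x1 + 6*x2 = 20, 0 <= x_i <= 4
Step 1: y^k = 0.0, reduced costs: (11.0, 7.0)
  x^k = (0.0, 0.0), subgradient = b - a^T x = 20.0
  y^{k+1} = 0.0 + 0.05*20.0 = 1.0
Step 2: y^k = 1.0, reduced costs: (5.0, 1.0)
  x^k = (0.0, 0.0), subgradient = b - a^T x = 20.0
  y^{k+1} = 1.0 + 0.05*20.0 = 2.0
Dual objective at y_2 = 2.0: reduced costs (-1.0, -5.0), box minimizer x = (4.0, 4.0)
g(y_2) = b*y + (c1 - a1*y)*x1 + (c2 - a2*y)*x2 = 20*2.0 + (-1.0)*4.0 + (-5.0)*4.0 = 40.0 - 4.0 - 20.0 = 16.0


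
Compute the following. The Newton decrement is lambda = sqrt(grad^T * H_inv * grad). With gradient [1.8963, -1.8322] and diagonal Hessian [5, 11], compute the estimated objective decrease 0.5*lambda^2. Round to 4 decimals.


Step 1: H is diagonal, so H^(-1) * g = [0.3793, -0.1666].
Step 2: g^T H^(-1) g = sum_i g_i^2 / H_ii
  = (1.8963)^2/5 + (-1.8322)^2/11
  = 0.7192 + 0.3052 = 1.0244
Step 3: Objective decrease = 0.5 * g^T H^(-1) g = 0.5122


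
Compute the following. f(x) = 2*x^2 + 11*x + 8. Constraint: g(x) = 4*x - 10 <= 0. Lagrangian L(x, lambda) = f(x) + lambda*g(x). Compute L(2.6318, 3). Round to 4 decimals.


Step 1: Evaluate f(x).
f(2.6318) = 2*2.6318^2 + 11*2.6318 + 8 = 50.8025
Step 2: Evaluate g(x).
g(2.6318) = 4*2.6318 - 10 = 0.5272
Step 3: Compute Lagrangian.
L = 50.8025 + 3*0.5272 = 52.3841


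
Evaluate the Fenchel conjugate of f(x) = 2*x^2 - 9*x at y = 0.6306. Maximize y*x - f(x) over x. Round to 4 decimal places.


f*(y) = sup_x {y*x - a*x^2 - b*x} = sup_x {(y-b)*x - a*x^2}
FOC: (y - b) - 2a*x = 0 => x* = (y - b)/(2a)
x* = (0.6306 + 9)/(2*2) = 2.4077
f*(0.6306) = (y-b)^2/(4a) = (0.6306 + 9)^2/(4*2)
= 92.7485/8 = 11.5936


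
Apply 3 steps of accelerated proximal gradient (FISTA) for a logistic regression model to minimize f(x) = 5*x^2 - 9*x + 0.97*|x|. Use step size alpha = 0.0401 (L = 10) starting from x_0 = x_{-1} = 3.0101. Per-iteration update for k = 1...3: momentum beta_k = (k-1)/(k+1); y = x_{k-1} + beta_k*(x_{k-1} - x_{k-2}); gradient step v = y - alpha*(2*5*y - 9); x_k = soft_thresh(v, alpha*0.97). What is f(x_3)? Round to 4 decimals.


FISTA on f(x) = 5*x^2 - 9*x + 0.97*|x|
L = 10, alpha = 0.0401
Iteration 1: beta = 0.0, y = 3.0101 + 0.0*(3.0101 - 3.0101) = 3.0101
  grad(y) = 21.101, v = y - alpha*grad = 2.1639
  prox(v) = soft_thresh(2.1639, 0.0389) = 2.1251
Iteration 2: beta = 0.3333, y = 2.1251 + 0.3333*(2.1251 - 3.0101) = 1.83
  grad(y) = 9.3004, v = y - alpha*grad = 1.4571
  prox(v) = soft_thresh(1.4571, 0.0389) = 1.4182
Iteration 3: beta = 0.5, y = 1.4182 + 0.5*(1.4182 - 2.1251) = 1.0648
  grad(y) = 1.6477, v = y - alpha*grad = 0.9987
  prox(v) = soft_thresh(0.9987, 0.0389) = 0.9598
f(x_3) = 5*0.9598^2 - 9*0.9598 + 0.97*|0.9598| = -3.1011


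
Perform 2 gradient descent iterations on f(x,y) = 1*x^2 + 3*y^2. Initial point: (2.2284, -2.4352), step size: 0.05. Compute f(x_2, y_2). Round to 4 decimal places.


Gradient descent on f(x,y) = 1*x^2 + 3*y^2.
Starting point: (2.2284, -2.4352), alpha = 0.05
Step 1: grad_x = 2*1*2.2284 = 4.4568, grad_y = 2*3*-2.4352 = -14.6112
  x_1 = 2.2284 - 0.05*4.4568 = 2.0056
  y_1 = -2.4352 - 0.05*-14.6112 = -1.7046
Step 2: grad_x = 2*1*2.0056 = 4.0111, grad_y = 2*3*-1.7046 = -10.2278
  x_2 = 2.0056 - 0.05*4.0111 = 1.805
  y_2 = -1.7046 - 0.05*-10.2278 = -1.1932
f(1.805, -1.1932) = 1*1.805^2 + 3*(-1.1932)^2 = 7.5296


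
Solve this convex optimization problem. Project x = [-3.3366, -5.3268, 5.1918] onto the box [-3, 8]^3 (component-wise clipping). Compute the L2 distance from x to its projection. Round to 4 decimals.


Project each component onto [-3, 8].
clip(-3.3366) = -3.0, clip(-5.3268) = -3.0, clip(5.1918) = 5.1918
Projection = [-3.0, -3.0, 5.1918]
Squared diffs: [0.1133, 5.414, 0.0]
Distance = sqrt(5.5273) = 2.351


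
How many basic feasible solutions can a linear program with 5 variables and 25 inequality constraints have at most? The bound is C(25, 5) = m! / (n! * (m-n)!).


Each vertex corresponds to some choice of n active constraints out of m, so the number of vertices is at most C(m, n) = m! / (n!(m-n)!).
m = 25, n = 5
Numerator: 25 * 24 * 23 * 22 * 21
Denominator: 5! = 120
C(25, 5) = 53130


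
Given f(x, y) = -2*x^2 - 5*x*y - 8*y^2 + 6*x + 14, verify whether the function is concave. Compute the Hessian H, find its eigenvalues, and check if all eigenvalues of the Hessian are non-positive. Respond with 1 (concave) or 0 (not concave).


The Hessian of f(x,y) = -2*x^2 - 5*x*y - 8*y^2 + 6*x + 14 is:
H = [[-4, -5], [-5, -16]]
Trace = -4 - 16 = -20
Determinant = -4*-16 - (-5)^2 = 39
Discriminant = (-20)^2 - 4*39 = 244.0
Eigenvalues: lambda_1 = -17.8102, lambda_2 = -2.1898
The function is concave.

1


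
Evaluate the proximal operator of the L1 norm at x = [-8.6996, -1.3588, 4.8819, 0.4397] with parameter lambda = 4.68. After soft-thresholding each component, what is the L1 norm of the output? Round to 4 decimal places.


Soft-thresholding with lambda = 4.68:
prox(-8.6996) = sign(-8.6996)*max(|-8.6996| - 4.68, 0) = -4.0196
prox(-1.3588) = sign(-1.3588)*max(|-1.3588| - 4.68, 0) = 0.0
prox(4.8819) = sign(4.8819)*max(|4.8819| - 4.68, 0) = 0.2019
prox(0.4397) = sign(0.4397)*max(|0.4397| - 4.68, 0) = 0.0
prox(x) = [-4.0196, 0.0, 0.2019, 0.0]
||prox(x)||_1 = 4.0196 + 0.0 + 0.2019 + 0.0 = 4.2215


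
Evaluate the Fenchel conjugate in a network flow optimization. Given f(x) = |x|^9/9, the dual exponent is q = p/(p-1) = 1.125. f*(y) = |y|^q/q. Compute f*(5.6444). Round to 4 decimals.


The conjugate exponent q satisfies 1/p + 1/q = 1.
p = 9, so q = 9/(9 - 1) = 1.125
|y|^q = 5.6444^1.125 = 7.0076
f*(5.6444) = 7.0076 / 1.125 = 6.229


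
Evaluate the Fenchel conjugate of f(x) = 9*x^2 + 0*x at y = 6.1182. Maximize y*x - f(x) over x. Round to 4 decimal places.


f*(y) = sup_x {y*x - a*x^2 - b*x} = sup_x {(y-b)*x - a*x^2}
FOC: (y - b) - 2a*x = 0 => x* = (y - b)/(2a)
x* = (6.1182 - 0)/(2*9) = 0.3399
f*(6.1182) = (y-b)^2/(4a) = (6.1182 - 0)^2/(4*9)
= 37.4324/36 = 1.0398


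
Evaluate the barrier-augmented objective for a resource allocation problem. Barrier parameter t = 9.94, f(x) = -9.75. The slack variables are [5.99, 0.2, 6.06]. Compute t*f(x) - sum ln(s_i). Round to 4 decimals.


Step 1: Compute log-barrier.
ln values: [1.7901, -1.6094, 1.8017]
phi = -(1.7901 - 1.6094 + 1.8017) = -1.9824
Step 2: Compute augmented objective.
t*f(x) = 9.94*-9.75 = -96.915
Total = -96.915 - 1.9824 = -98.8974


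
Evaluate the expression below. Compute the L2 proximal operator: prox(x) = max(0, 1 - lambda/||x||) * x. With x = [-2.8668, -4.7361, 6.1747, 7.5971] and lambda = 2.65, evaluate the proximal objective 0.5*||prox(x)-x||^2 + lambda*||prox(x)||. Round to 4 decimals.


Step 1: Compute ||x||.
||x|| = 11.2469
Step 2: Compute scaling factor.
scale = max(0, 1 - 2.65/11.2469) = 0.7644
Step 3: prox(x) = [-2.1913, -3.6202, 4.7198, 5.8071]
||prox(x)|| = 8.5969
Step 4: Proximal objective.
0.5*||prox-x||^2 = 3.5113
lambda*||prox|| = 22.7818
Total = 26.2929


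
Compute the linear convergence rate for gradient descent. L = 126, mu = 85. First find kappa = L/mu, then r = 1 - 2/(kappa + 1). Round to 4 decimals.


Step 1: Compute the condition number.
kappa = L/mu = 126/85 = 1.4824
Step 2: Compute the convergence rate.
r = 1 - 2/(kappa + 1) = 1 - 2*mu/(L + mu) = (L - mu)/(L + mu) = 41/211 = 0.1943


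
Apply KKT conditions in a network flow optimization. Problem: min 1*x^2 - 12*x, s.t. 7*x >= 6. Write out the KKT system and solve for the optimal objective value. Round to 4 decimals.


Step 1: Try lambda = 0 (constraint inactive).
Stationarity: 2*1*x - 12 = 0
x* = 12/(2*1) = 6.0
Check constraint: 7*6.0 = 42.0 >= 6 -- satisfied.
Step 2: Compute optimal value.
f(x*) = 1*6.0^2 - 12*6.0 = -36.0


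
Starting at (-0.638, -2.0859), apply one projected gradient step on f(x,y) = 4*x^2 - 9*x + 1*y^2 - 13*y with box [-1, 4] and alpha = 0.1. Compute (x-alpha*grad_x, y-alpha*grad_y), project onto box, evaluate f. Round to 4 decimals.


Step 1: Compute gradient at (-0.638, -2.0859).
grad_x = 2*4*-0.638 - 9 = -14.104
grad_y = 2*1*-2.0859 - 13 = -17.1718
Step 2: Gradient step.
x_raw = -0.638 - 0.1*-14.104 = 0.7724
y_raw = -2.0859 - 0.1*-17.1718 = -0.3687
Step 3: Project onto [-1, 4].
x_proj = clip(0.7724) = 0.7724
y_proj = clip(-0.3687) = -0.3687
Step 4: Evaluate f.
f(0.7724, -0.3687) = 0.3641


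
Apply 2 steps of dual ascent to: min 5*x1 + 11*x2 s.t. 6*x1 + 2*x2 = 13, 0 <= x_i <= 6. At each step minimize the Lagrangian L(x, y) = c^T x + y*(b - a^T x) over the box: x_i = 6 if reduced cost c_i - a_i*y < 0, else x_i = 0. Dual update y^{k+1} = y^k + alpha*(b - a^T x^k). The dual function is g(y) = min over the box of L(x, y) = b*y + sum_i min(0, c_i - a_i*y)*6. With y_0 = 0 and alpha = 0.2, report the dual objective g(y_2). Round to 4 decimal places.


Dual ascent for LP: min 5*x1 + 11*x2, 6*x1 + 2*x2 = 13, 0 <= x_i <= 6
Step 1: y^k = 0.0, reduced costs: (5.0, 11.0)
  x^k = (0.0, 0.0), subgradient = b - a^T x = 13.0
  y^{k+1} = 0.0 + 0.2*13.0 = 2.6
Step 2: y^k = 2.6, reduced costs: (-10.6, 5.8)
  x^k = (6.0, 0.0), subgradient = b - a^T x = -23.0
  y^{k+1} = 2.6 + 0.2*-23.0 = -2.0
Dual objective at y_2 = -2.0: reduced costs (17.0, 15.0), box minimizer x = (0.0, 0.0)
g(y_2) = b*y + (c1 - a1*y)*x1 + (c2 - a2*y)*x2 = 13*(-2.0) + 17.0*0.0 + 15.0*0.0 = -26.0 + 0.0 + 0.0 = -26.0


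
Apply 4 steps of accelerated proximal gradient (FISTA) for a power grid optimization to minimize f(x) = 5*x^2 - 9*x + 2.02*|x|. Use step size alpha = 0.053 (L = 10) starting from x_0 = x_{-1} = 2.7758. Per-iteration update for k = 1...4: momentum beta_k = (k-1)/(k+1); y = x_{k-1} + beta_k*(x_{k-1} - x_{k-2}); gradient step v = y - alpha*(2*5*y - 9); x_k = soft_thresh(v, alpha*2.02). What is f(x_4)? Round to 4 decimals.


FISTA on f(x) = 5*x^2 - 9*x + 2.02*|x|
L = 10, alpha = 0.053
Iteration 1: beta = 0.0, y = 2.7758 + 0.0*(2.7758 - 2.7758) = 2.7758
  grad(y) = 18.758, v = y - alpha*grad = 1.7816
  prox(v) = soft_thresh(1.7816, 0.1071) = 1.6746
Iteration 2: beta = 0.3333, y = 1.6746 + 0.3333*(1.6746 - 2.7758) = 1.3075
  grad(y) = 4.0749, v = y - alpha*grad = 1.0915
  prox(v) = soft_thresh(1.0915, 0.1071) = 0.9845
Iteration 3: beta = 0.5, y = 0.9845 + 0.5*(0.9845 - 1.6746) = 0.6394
  grad(y) = -2.6059, v = y - alpha*grad = 0.7775
  prox(v) = soft_thresh(0.7775, 0.1071) = 0.6705
Iteration 4: beta = 0.6, y = 0.6705 + 0.6*(0.6705 - 0.9845) = 0.4821
  grad(y) = -4.1794, v = y - alpha*grad = 0.7036
  prox(v) = soft_thresh(0.7036, 0.1071) = 0.5965
f(x_4) = 5*0.5965^2 - 9*0.5965 + 2.02*|0.5965| = -2.3845


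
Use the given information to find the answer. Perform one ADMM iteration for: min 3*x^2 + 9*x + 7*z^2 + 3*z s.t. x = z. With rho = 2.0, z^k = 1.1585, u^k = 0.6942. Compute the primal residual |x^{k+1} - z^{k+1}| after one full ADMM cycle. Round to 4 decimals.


ADMM iteration with rho = 2.0, z^k = 1.1585, u^k = 0.6942
Step 1: x-update.
Minimize 3*x^2 + 9*x + (2.0/2)*(x - 1.1585 + 0.6942)^2
FOC: (2*3 + 2.0)*x = -9 + 2.0*(1.1585 - 0.6942)
x^{k+1} = -1.0089
Step 2: z-update.
Minimize 7*z^2 + 3*z + (2.0/2)*(-1.0089 - z + 0.6942)^2
FOC: (2*7 + 2.0)*z = -3 + 2.0*(-1.0089 + 0.6942)
z^{k+1} = -0.2268
Step 3: u-update.
u^{k+1} = 0.6942 - 1.0089 + 0.2268 = -0.0879
Step 4: Primal residual = |-1.0089 + 0.2268| = 0.7821


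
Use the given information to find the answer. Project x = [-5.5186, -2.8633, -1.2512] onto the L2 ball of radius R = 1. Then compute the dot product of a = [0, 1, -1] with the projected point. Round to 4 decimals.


Step 1: Compute ||x|| (intermediates to 6 decimals).
||x|| = sqrt((-5.5186)^2 + (-2.8633)^2 + (-1.2512)^2) = 6.34184
Step 2: Project.
Since ||x|| > R, scale = R/||x|| = 1/6.34184 = 0.157683, proj(x) = scale * x
proj(x) = [-0.870189, -0.451494, -0.197293]
Step 3: Dot product.
a^T * proj(x) = 0*(-0.870189) + 1*(-0.451494) - 1*(-0.197293) = -0.2542


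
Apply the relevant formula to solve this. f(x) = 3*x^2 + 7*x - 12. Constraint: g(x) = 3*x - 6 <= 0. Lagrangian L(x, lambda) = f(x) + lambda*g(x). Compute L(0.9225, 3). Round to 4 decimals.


Step 1: Evaluate f(x).
f(0.9225) = 3*0.9225^2 + 7*0.9225 - 12 = -2.9895
Step 2: Evaluate g(x).
g(0.9225) = 3*0.9225 - 6 = -3.2325
Step 3: Compute Lagrangian.
L = -2.9895 + 3*-3.2325 = -12.687


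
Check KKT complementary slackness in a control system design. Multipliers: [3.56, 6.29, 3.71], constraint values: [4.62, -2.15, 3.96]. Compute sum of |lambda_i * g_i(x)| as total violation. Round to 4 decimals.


KKT complementary slackness check:
lambda_1 * g_1 = 3.56 * 4.62 = 16.4472
lambda_2 * g_2 = 6.29 * -2.15 = -13.5235
lambda_3 * g_3 = 3.71 * 3.96 = 14.6916
Total violation = 16.4472 + 13.5235 + 14.6916 = 44.6623


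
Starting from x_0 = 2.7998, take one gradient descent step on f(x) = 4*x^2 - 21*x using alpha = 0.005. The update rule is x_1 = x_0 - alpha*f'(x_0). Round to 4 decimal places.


We compute the gradient at x_0 and apply the update.
f'(x) = 8*x - 21
f'(2.7998) = 8*2.7998 - 21 = 1.3984
x_1 = 2.7998 - 0.005*1.3984 = 2.7928


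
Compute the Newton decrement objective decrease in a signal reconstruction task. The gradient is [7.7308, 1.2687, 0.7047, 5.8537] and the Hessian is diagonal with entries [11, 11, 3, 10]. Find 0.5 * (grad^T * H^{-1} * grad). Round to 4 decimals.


Step 1: H is diagonal, so H^(-1) * g = [0.7028, 0.1153, 0.2349, 0.5854].
Step 2: g^T H^(-1) g = sum_i g_i^2 / H_ii
  = (7.7308)^2/11 + (1.2687)^2/11 + (0.7047)^2/3 + (5.8537)^2/10
  = 5.4332 + 0.1463 + 0.1655 + 3.4266 = 9.1716
Step 3: Objective decrease = 0.5 * g^T H^(-1) g = 4.5858


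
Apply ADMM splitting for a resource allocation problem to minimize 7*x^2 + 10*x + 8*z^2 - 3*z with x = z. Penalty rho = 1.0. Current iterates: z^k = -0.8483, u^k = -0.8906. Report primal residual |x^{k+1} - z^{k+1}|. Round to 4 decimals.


ADMM iteration with rho = 1.0, z^k = -0.8483, u^k = -0.8906
Step 1: x-update.
Minimize 7*x^2 + 10*x + (1.0/2)*(x + 0.8483 - 0.8906)^2
FOC: (2*7 + 1.0)*x = -10 + 1.0*(-0.8483 + 0.8906)
x^{k+1} = -0.6638
Step 2: z-update.
Minimize 8*z^2 - 3*z + (1.0/2)*(-0.6638 - z - 0.8906)^2
FOC: (2*8 + 1.0)*z = 3 + 1.0*(-0.6638 - 0.8906)
z^{k+1} = 0.085
Step 3: u-update.
u^{k+1} = -0.8906 - 0.6638 - 0.085 = -1.6395
Step 4: Primal residual = |-0.6638 - 0.085| = 0.7489


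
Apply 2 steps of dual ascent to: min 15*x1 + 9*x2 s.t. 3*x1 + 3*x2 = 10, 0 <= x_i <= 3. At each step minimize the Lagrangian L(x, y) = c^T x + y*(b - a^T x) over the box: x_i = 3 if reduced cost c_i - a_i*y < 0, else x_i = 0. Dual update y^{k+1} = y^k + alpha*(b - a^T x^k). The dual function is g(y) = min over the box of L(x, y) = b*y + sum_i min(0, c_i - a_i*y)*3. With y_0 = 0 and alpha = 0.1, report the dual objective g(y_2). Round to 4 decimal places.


Dual ascent for LP: min 15*x1 + 9*x2, 3*x1 + 3*x2 = 10, 0 <= x_i <= 3
Step 1: y^k = 0.0, reduced costs: (15.0, 9.0)
  x^k = (0.0, 0.0), subgradient = b - a^T x = 10.0
  y^{k+1} = 0.0 + 0.1*10.0 = 1.0
Step 2: y^k = 1.0, reduced costs: (12.0, 6.0)
  x^k = (0.0, 0.0), subgradient = b - a^T x = 10.0
  y^{k+1} = 1.0 + 0.1*10.0 = 2.0
Dual objective at y_2 = 2.0: reduced costs (9.0, 3.0), box minimizer x = (0.0, 0.0)
g(y_2) = b*y + (c1 - a1*y)*x1 + (c2 - a2*y)*x2 = 10*2.0 + 9.0*0.0 + 3.0*0.0 = 20.0 + 0.0 + 0.0 = 20.0


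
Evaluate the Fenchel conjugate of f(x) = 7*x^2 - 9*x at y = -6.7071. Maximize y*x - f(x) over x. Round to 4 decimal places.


f*(y) = sup_x {y*x - a*x^2 - b*x} = sup_x {(y-b)*x - a*x^2}
FOC: (y - b) - 2a*x = 0 => x* = (y - b)/(2a)
x* = (-6.7071 + 9)/(2*7) = 0.1638
f*(-6.7071) = (y-b)^2/(4a) = (-6.7071 + 9)^2/(4*7)
= 5.2574/28 = 0.1878


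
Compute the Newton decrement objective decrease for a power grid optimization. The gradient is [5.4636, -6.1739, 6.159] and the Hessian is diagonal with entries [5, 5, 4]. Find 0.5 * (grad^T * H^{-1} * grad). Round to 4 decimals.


Step 1: H is diagonal, so H^(-1) * g = [1.0927, -1.2348, 1.5398].
Step 2: g^T H^(-1) g = sum_i g_i^2 / H_ii
  = (5.4636)^2/5 + (-6.1739)^2/5 + (6.159)^2/4
  = 5.9702 + 7.6234 + 9.4833 = 23.0769
Step 3: Objective decrease = 0.5 * g^T H^(-1) g = 11.5385


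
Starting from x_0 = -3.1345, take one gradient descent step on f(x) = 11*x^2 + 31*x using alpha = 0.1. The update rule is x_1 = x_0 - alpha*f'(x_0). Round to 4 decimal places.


We compute the gradient at x_0 and apply the update.
f'(x) = 22*x + 31
f'(-3.1345) = 22*-3.1345 + 31 = -37.959
x_1 = -3.1345 - 0.1*-37.959 = 0.6614


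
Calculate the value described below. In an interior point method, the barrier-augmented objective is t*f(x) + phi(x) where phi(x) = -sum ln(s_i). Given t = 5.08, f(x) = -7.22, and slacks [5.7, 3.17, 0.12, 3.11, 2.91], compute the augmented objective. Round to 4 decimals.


Step 1: Compute log-barrier.
ln values: [1.7405, 1.1537, -2.1203, 1.1346, 1.0682]
phi = -(1.7405 + 1.1537 - 2.1203 + 1.1346 + 1.0682) = -2.9767
Step 2: Compute augmented objective.
t*f(x) = 5.08*-7.22 = -36.6776
Total = -36.6776 - 2.9767 = -39.6543


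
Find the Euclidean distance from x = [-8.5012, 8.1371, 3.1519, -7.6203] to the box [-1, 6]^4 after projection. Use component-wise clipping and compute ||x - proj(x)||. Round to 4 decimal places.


Project each component onto [-1, 6].
clip(-8.5012) = -1.0, clip(8.1371) = 6.0, clip(3.1519) = 3.1519, clip(-7.6203) = -1.0
Projection = [-1.0, 6.0, 3.1519, -1.0]
Squared diffs: [56.268, 4.5672, 0.0, 43.8284]
Distance = sqrt(104.6636) = 10.2305


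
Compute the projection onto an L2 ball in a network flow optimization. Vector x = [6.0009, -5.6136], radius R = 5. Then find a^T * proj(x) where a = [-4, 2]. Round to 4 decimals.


Step 1: Compute ||x|| (intermediates to 6 decimals).
||x|| = sqrt(6.0009^2 + (-5.6136)^2) = 8.217257
Step 2: Project.
Since ||x|| > R, scale = R/||x|| = 5/8.217257 = 0.608476, proj(x) = scale * x
proj(x) = [3.651404, -3.415741]
Step 3: Dot product.
a^T * proj(x) = -4*3.651404 + 2*(-3.415741) = -21.4371


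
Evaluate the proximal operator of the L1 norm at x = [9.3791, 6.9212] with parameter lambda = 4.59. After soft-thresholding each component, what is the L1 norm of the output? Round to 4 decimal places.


Soft-thresholding with lambda = 4.59:
prox(9.3791) = sign(9.3791)*max(|9.3791| - 4.59, 0) = 4.7891
prox(6.9212) = sign(6.9212)*max(|6.9212| - 4.59, 0) = 2.3312
prox(x) = [4.7891, 2.3312]
||prox(x)||_1 = 4.7891 + 2.3312 = 7.1203


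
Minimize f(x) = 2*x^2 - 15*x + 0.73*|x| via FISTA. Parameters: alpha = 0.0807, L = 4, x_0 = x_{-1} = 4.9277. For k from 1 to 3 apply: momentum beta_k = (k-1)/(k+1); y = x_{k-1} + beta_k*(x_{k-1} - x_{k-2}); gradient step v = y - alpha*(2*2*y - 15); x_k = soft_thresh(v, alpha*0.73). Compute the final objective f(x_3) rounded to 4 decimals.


FISTA on f(x) = 2*x^2 - 15*x + 0.73*|x|
L = 4, alpha = 0.0807
Iteration 1: beta = 0.0, y = 4.9277 + 0.0*(4.9277 - 4.9277) = 4.9277
  grad(y) = 4.7108, v = y - alpha*grad = 4.5475
  prox(v) = soft_thresh(4.5475, 0.0589) = 4.4886
Iteration 2: beta = 0.3333, y = 4.4886 + 0.3333*(4.4886 - 4.9277) = 4.3423
  grad(y) = 2.3691, v = y - alpha*grad = 4.1511
  prox(v) = soft_thresh(4.1511, 0.0589) = 4.0922
Iteration 3: beta = 0.5, y = 4.0922 + 0.5*(4.0922 - 4.4886) = 3.8939
  grad(y) = 0.5758, v = y - alpha*grad = 3.8475
  prox(v) = soft_thresh(3.8475, 0.0589) = 3.7886
f(x_3) = 2*3.7886^2 - 15*3.7886 + 0.73*|3.7886| = -25.3564


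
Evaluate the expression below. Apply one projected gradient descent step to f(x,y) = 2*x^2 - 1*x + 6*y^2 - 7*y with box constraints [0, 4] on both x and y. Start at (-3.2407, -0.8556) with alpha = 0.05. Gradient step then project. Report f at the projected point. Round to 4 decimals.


Step 1: Compute gradient at (-3.2407, -0.8556).
grad_x = 2*2*-3.2407 - 1 = -13.9628
grad_y = 2*6*-0.8556 - 7 = -17.2672
Step 2: Gradient step.
x_raw = -3.2407 - 0.05*-13.9628 = -2.5426
y_raw = -0.8556 - 0.05*-17.2672 = 0.0078
Step 3: Project onto [0, 4].
x_proj = clip(-2.5426) = 0.0
y_proj = clip(0.0078) = 0.0078
Step 4: Evaluate f.
f(0.0, 0.0078) = -0.054


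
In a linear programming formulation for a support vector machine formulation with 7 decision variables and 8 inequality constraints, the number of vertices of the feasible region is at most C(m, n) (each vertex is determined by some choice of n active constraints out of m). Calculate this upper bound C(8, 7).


Each vertex corresponds to some choice of n active constraints out of m, so the number of vertices is at most C(m, n) = m! / (n!(m-n)!).
m = 8, n = 7
Numerator: 8 * 7 * 6 * 5 * 4 * 3 * 2
Denominator: 7! = 5040
C(8, 7) = 8


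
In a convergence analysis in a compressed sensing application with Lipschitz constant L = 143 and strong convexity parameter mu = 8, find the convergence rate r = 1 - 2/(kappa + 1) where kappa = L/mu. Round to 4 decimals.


Step 1: Compute the condition number.
kappa = L/mu = 143/8 = 17.875
Step 2: Compute the convergence rate.
r = 1 - 2/(kappa + 1) = 1 - 2*mu/(L + mu) = (L - mu)/(L + mu) = 135/151 = 0.894


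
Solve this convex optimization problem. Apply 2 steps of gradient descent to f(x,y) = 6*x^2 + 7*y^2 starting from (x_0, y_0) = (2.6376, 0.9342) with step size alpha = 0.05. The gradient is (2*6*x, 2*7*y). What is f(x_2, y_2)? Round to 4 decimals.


Gradient descent on f(x,y) = 6*x^2 + 7*y^2.
Starting point: (2.6376, 0.9342), alpha = 0.05
Step 1: grad_x = 2*6*2.6376 = 31.6512, grad_y = 2*7*0.9342 = 13.0788
  x_1 = 2.6376 - 0.05*31.6512 = 1.055
  y_1 = 0.9342 - 0.05*13.0788 = 0.2803
Step 2: grad_x = 2*6*1.055 = 12.6605, grad_y = 2*7*0.2803 = 3.9236
  x_2 = 1.055 - 0.05*12.6605 = 0.422
  y_2 = 0.2803 - 0.05*3.9236 = 0.0841
f(0.422, 0.0841) = 6*0.422^2 + 7*0.0841^2 = 1.1181


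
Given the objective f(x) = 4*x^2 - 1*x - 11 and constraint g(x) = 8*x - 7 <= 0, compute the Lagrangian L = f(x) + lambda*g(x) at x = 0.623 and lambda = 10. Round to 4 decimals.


Step 1: Evaluate f(x).
f(0.623) = 4*0.623^2 - 1*0.623 - 11 = -10.0705
Step 2: Evaluate g(x).
g(0.623) = 8*0.623 - 7 = -2.016
Step 3: Compute Lagrangian.
L = -10.0705 + 10*-2.016 = -30.2305


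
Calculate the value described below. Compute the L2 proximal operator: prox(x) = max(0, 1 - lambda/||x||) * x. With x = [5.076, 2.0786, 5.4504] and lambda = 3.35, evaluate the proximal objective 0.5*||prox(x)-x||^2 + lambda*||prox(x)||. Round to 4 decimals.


Step 1: Compute ||x||.
||x|| = 7.7326
Step 2: Compute scaling factor.
scale = max(0, 1 - 3.35/7.7326) = 0.5668
Step 3: prox(x) = [2.8769, 1.1781, 3.0891]
||prox(x)|| = 4.3826
Step 4: Proximal objective.
0.5*||prox-x||^2 = 5.6113
lambda*||prox|| = 14.6817
Total = 20.293


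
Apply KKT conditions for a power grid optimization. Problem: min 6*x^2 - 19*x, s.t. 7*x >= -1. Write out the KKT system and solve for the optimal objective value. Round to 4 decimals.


Step 1: Try lambda = 0 (constraint inactive).
Stationarity: 2*6*x - 19 = 0
x* = 19/(2*6) = 19/12 = 1.5833 (rounded; the exact value 19/12 is used below)
Check constraint: 7*1.5833 = 11.0831 >= -1 -- satisfied.
Step 2: Compute optimal value.
f(x*) = 6*(19/12)^2 - 19*(19/12) = -15.0417


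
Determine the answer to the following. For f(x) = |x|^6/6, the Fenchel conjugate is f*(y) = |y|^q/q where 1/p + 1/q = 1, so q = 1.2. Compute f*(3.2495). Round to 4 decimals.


The conjugate exponent q satisfies 1/p + 1/q = 1.
p = 6, so q = 6/(6 - 1) = 1.2
|y|^q = 3.2495^1.2 = 4.1132
f*(3.2495) = 4.1132 / 1.2 = 3.4277


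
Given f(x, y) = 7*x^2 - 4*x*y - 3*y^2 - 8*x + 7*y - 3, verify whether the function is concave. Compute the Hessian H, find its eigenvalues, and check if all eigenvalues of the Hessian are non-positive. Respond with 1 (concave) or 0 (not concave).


The Hessian of f(x,y) = 7*x^2 - 4*x*y - 3*y^2 - 8*x + 7*y - 3 is:
H = [[14, -4], [-4, -6]]
Trace = 14 - 6 = 8
Determinant = 14*-6 - (-4)^2 = -100
Discriminant = (8)^2 - 4*-100 = 464.0
Eigenvalues: lambda_1 = -6.7703, lambda_2 = 14.7703
The function is not concave.

0


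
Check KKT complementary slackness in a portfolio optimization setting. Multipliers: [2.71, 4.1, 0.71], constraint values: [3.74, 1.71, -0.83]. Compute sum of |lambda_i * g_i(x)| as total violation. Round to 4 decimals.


KKT complementary slackness check:
lambda_1 * g_1 = 2.71 * 3.74 = 10.1354
lambda_2 * g_2 = 4.1 * 1.71 = 7.011
lambda_3 * g_3 = 0.71 * -0.83 = -0.5893
Total violation = 10.1354 + 7.011 + 0.5893 = 17.7357


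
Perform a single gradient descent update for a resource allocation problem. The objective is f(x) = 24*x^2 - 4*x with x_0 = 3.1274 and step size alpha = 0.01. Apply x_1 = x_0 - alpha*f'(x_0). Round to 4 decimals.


We compute the gradient at x_0 and apply the update.
f'(x) = 48*x - 4
f'(3.1274) = 48*3.1274 - 4 = 146.1152
x_1 = 3.1274 - 0.01*146.1152 = 1.6662


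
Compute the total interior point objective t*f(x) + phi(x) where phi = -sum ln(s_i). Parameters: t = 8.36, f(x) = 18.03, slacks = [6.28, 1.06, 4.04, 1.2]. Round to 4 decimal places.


Step 1: Compute log-barrier.
ln values: [1.8374, 0.0583, 1.3962, 0.1823]
phi = -(1.8374 + 0.0583 + 1.3962 + 0.1823) = -3.4742
Step 2: Compute augmented objective.
t*f(x) = 8.36*18.03 = 150.7308
Total = 150.7308 - 3.4742 = 147.2566


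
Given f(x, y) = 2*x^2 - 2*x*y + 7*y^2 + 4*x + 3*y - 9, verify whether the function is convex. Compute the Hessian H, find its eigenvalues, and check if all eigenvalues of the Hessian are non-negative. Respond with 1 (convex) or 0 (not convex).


The Hessian of f(x,y) = 2*x^2 - 2*x*y + 7*y^2 + 4*x + 3*y - 9 is:
H = [[4, -2], [-2, 14]]
Trace = 4 + 14 = 18
Determinant = 4*14 - (-2)^2 = 52
Discriminant = (18)^2 - 4*52 = 116.0
Eigenvalues: lambda_1 = 3.6148, lambda_2 = 14.3852
The function is convex.

1


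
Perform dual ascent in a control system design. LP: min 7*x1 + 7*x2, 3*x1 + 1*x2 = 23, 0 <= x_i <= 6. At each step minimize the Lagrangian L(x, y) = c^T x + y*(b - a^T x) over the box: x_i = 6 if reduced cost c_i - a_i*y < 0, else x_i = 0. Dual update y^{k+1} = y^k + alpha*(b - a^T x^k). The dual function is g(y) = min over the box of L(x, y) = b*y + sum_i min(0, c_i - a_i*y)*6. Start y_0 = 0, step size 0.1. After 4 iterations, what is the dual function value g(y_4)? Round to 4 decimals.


Dual ascent for LP: min 7*x1 + 7*x2, 3*x1 + 1*x2 = 23, 0 <= x_i <= 6
Step 1: y^k = 0.0, reduced costs: (7.0, 7.0)
  x^k = (0.0, 0.0), subgradient = b - a^T x = 23.0
  y^{k+1} = 0.0 + 0.1*23.0 = 2.3
Step 2: y^k = 2.3, reduced costs: (0.1, 4.7)
  x^k = (0.0, 0.0), subgradient = b - a^T x = 23.0
  y^{k+1} = 2.3 + 0.1*23.0 = 4.6
Step 3: y^k = 4.6, reduced costs: (-6.8, 2.4)
  x^k = (6.0, 0.0), subgradient = b - a^T x = 5.0
  y^{k+1} = 4.6 + 0.1*5.0 = 5.1
Step 4: y^k = 5.1, reduced costs: (-8.3, 1.9)
  x^k = (6.0, 0.0), subgradient = b - a^T x = 5.0
  y^{k+1} = 5.1 + 0.1*5.0 = 5.6
Dual objective at y_4 = 5.6: reduced costs (-9.8, 1.4), box minimizer x = (6.0, 0.0)
g(y_4) = b*y + (c1 - a1*y)*x1 + (c2 - a2*y)*x2 = 23*5.6 + (-9.8)*6.0 + 1.4*0.0 = 128.8 - 58.8 + 0.0 = 70.0


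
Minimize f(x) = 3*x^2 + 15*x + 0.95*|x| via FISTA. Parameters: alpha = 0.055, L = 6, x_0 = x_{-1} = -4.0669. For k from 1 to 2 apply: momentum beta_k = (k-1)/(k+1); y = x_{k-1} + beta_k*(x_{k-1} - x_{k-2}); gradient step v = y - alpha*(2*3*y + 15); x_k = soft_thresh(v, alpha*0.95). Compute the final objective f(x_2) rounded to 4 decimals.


FISTA on f(x) = 3*x^2 + 15*x + 0.95*|x|
L = 6, alpha = 0.055
Iteration 1: beta = 0.0, y = -4.0669 + 0.0*(-4.0669 + 4.0669) = -4.0669
  grad(y) = -9.4014, v = y - alpha*grad = -3.5498
  prox(v) = soft_thresh(-3.5498, 0.0523) = -3.4976
Iteration 2: beta = 0.3333, y = -3.4976 + 0.3333*(-3.4976 + 4.0669) = -3.3078
  grad(y) = -4.8468, v = y - alpha*grad = -3.0412
  prox(v) = soft_thresh(-3.0412, 0.0523) = -2.989
f(x_2) = 3*(-2.989)^2 + 15*(-2.989) + 0.95*|-2.989| = -15.1932
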